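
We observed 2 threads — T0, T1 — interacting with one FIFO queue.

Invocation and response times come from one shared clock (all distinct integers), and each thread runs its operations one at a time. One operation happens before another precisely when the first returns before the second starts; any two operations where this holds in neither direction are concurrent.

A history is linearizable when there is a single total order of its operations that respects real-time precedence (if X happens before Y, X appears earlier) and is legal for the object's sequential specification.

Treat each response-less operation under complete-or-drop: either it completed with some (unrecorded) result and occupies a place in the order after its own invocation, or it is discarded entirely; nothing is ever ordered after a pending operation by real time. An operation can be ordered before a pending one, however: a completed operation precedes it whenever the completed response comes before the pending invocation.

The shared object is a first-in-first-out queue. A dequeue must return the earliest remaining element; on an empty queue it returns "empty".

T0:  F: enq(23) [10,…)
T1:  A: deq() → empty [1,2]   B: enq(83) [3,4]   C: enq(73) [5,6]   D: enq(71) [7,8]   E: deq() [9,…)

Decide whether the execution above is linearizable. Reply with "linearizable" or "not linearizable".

a witness: A, B, C, D
1. A deq() → empty, leaving queue <>
2. B enq(83), leaving queue <83>
3. C enq(73), leaving queue <83,73>
4. D enq(71), leaving queue <83,73,71>

linearizable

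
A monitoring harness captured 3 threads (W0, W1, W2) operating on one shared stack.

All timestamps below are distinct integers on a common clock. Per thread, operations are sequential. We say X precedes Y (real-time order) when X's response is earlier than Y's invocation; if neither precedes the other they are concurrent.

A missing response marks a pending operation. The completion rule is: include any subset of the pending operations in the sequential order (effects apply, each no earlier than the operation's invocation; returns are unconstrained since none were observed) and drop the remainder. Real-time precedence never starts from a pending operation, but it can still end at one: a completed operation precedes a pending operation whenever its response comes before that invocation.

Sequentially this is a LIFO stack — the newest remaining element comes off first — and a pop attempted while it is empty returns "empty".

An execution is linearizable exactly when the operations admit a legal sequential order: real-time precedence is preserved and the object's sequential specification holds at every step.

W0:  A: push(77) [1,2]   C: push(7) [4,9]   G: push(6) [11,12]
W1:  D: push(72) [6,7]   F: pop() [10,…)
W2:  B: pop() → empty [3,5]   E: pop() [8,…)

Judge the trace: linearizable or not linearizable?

already the first 5 events (up to B's response at time 5) admit no linearization; the first 4 still do
a single order respects real time; the 2 completed stack operations fail replay along it
no completion choice of the 1 pending operation (C) rescues it — every subset was tried
for example A, B (pending dropped) fails at step 2: B pop() → empty is not legal there

not linearizable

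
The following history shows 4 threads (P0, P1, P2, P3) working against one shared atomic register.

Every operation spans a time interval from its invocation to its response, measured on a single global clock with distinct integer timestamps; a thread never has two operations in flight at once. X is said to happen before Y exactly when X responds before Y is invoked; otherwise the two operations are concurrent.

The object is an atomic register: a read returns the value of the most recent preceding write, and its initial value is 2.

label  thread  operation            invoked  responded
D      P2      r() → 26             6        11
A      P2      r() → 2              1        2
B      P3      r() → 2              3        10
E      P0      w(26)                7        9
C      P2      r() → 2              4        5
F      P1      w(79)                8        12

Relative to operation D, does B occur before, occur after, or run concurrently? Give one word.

concurrent

B spans [3,10], D spans [6,11]
the intervals overlap in both directions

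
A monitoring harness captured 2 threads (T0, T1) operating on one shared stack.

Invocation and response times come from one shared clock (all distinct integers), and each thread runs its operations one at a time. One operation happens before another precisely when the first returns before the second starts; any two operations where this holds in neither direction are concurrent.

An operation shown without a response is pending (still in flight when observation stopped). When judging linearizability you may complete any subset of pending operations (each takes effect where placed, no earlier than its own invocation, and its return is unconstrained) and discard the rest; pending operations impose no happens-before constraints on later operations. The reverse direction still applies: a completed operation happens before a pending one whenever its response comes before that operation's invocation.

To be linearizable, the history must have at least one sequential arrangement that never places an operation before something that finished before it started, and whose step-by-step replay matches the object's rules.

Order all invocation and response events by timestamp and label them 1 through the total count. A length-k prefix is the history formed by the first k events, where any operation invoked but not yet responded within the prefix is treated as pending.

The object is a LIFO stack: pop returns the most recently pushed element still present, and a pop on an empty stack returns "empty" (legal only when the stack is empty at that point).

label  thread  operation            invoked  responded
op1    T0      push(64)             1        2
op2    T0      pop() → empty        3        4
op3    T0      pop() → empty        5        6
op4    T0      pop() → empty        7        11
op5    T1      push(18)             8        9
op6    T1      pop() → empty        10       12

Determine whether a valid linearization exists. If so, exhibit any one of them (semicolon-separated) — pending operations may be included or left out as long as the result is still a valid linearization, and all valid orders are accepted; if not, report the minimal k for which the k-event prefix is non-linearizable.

not linearizable — minimal violating prefix: 4 events

already the first 4 events (up to op2's response at time 4) admit no linearization; the first 3 still do
exhaustive check: the 2 completed stack ops admit one real-time order; illegal
take op1, op2: step 2 already fails, because op2 pop() → empty cannot occur there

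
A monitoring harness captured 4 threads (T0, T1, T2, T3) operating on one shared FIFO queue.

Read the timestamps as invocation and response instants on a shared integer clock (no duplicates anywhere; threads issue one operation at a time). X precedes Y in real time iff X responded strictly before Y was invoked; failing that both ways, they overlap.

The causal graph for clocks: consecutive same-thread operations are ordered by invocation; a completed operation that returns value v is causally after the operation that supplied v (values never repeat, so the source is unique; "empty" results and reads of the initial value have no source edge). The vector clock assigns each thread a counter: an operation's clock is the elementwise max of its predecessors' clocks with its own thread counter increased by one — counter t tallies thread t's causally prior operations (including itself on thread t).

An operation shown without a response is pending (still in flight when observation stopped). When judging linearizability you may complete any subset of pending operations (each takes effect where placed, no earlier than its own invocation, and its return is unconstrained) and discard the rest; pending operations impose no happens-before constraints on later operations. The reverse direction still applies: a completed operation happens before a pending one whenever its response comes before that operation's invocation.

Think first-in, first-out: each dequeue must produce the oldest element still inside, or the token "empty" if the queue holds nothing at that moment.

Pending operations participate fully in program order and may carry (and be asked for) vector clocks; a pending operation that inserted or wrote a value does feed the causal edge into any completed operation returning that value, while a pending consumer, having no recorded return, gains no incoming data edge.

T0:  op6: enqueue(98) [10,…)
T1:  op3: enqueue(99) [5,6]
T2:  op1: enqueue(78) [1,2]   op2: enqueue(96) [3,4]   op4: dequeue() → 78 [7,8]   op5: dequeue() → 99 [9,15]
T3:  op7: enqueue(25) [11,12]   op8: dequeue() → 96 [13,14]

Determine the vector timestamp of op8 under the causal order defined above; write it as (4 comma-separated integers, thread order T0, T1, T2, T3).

(0, 0, 2, 2)

op7, invoked 11, has no incoming edges; only T3's bump applies → (0, 0, 0, 1)
op1, invoked 1, has no incoming edges; only T2's bump applies → (0, 0, 1, 0)
op3, invoked 5, has no incoming edges; only T1's bump applies → (0, 1, 0, 0)
op6, invoked 10, has no incoming edges; only T0's bump applies → (1, 0, 0, 0)
op2, invoked 3, takes VC(op1)=(0, 0, 1, 0) under max, adds 1 for T2 → (0, 0, 2, 0)
op4, invoked 7, takes VC(op1)=(0, 0, 1, 0), VC(op2)=(0, 0, 2, 0) under max, adds 1 for T2 → (0, 0, 3, 0)
op8, invoked 13, takes VC(op2)=(0, 0, 2, 0), VC(op7)=(0, 0, 0, 1) under max, adds 1 for T3 → (0, 0, 2, 2)
op5, invoked 9, takes VC(op3)=(0, 1, 0, 0), VC(op4)=(0, 0, 3, 0) under max, adds 1 for T2 → (0, 1, 4, 0)
target: VC(op8) = (0, 0, 2, 2)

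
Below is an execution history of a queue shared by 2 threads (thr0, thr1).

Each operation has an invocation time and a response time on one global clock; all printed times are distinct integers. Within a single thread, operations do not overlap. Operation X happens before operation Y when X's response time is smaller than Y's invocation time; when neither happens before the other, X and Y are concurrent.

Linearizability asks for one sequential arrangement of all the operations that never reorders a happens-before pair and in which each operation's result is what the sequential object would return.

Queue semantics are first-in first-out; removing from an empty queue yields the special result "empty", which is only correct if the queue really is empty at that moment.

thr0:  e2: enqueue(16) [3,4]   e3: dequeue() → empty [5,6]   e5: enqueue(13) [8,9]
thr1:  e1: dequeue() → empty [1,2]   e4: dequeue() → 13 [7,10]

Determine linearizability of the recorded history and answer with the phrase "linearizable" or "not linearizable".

already the first 6 events (up to e3's response at time 6) admit no linearization; the first 5 still do
the sole real-time-consistent order of 3 completed operations fails the queue replay
e.g. e1, e2, e3: illegal at step 3, since e3 dequeue() → empty cannot apply there

not linearizable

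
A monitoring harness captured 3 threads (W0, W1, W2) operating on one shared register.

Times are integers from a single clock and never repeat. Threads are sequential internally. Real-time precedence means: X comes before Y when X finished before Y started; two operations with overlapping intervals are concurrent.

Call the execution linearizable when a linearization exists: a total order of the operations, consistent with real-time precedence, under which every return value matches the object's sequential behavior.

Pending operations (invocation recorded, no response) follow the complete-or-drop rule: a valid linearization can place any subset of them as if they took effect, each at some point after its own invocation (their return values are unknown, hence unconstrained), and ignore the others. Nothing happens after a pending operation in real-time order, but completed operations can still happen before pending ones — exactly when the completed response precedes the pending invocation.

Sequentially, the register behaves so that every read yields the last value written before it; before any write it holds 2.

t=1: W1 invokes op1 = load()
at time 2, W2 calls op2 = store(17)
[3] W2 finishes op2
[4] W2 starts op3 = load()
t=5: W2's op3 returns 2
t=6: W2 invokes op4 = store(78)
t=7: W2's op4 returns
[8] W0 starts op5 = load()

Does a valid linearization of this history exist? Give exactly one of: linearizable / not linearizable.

not linearizable

the violation lands at event 5, op3's response at time 5: events 1..4 linearize, events 1..5 do not
the completed operations (2 total) allow one real-time order; the register replay rejects it
no escape via the 1 pending operation (op1): every completion choice fails
take op2, op3 (pending dropped): step 2 already fails, because op3 load() → 2 cannot occur there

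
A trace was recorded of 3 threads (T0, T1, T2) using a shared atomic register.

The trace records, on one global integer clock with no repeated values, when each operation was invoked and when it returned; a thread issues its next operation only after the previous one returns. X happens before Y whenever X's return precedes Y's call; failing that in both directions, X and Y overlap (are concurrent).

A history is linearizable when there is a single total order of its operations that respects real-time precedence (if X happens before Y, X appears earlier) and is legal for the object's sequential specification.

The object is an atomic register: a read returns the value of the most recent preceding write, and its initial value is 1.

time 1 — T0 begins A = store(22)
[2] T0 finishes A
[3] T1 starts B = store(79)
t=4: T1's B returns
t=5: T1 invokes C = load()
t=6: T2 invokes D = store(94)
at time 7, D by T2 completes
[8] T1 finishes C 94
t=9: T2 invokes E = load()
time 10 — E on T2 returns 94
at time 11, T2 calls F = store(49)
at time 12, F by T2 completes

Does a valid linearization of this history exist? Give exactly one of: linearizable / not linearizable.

one valid linearization: A, B, D, C, E, F
1. A store(22), leaving value 22
2. B store(79), leaving value 79
3. D store(94), leaving value 94
4. C load() → 94, leaving value 94
5. E load() → 94, leaving value 94
6. F store(49), leaving value 49

linearizable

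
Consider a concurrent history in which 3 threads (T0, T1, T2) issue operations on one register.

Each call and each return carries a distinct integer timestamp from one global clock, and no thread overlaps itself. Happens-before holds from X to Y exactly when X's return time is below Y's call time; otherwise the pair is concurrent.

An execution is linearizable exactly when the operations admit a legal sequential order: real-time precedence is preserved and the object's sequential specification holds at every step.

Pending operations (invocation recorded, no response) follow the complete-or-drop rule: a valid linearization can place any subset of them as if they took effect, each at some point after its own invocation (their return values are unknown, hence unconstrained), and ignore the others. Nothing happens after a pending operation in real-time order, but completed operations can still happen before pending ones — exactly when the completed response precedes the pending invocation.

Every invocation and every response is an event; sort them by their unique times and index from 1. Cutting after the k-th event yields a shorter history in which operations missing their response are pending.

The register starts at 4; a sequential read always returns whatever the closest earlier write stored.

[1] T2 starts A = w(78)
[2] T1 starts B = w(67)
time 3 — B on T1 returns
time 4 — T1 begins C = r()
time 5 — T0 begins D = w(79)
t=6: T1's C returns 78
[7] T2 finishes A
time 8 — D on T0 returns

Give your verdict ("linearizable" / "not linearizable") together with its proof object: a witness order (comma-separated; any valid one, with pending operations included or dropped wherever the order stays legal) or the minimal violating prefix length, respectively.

after step 1 (B w(67)): value 67
after step 2 (A w(78)): value 78
after step 3 (C r() → 78): value 78
after step 4 (D w(79)): value 79

linearizable — witness: B, A, C, D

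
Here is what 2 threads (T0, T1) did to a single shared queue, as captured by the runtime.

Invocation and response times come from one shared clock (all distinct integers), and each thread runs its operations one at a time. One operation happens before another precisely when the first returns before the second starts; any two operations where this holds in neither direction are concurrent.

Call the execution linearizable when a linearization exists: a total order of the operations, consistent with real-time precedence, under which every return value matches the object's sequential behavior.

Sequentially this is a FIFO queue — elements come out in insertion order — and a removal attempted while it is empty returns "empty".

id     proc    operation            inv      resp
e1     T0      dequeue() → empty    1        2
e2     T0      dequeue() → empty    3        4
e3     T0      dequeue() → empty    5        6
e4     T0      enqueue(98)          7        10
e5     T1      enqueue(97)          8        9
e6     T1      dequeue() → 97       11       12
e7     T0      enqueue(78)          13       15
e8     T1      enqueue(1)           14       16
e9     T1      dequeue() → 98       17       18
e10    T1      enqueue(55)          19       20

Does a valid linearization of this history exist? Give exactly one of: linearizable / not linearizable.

witness order: e1, e2, e3, e5, e4, e6, e7, e8, e9, e10
step 1: e1 dequeue() → empty — queue <>
step 2: e2 dequeue() → empty — queue <>
step 3: e3 dequeue() → empty — queue <>
step 4: e5 enqueue(97) — queue <97>
step 5: e4 enqueue(98) — queue <97,98>
step 6: e6 dequeue() → 97 — queue <98>
step 7: e7 enqueue(78) — queue <98,78>
step 8: e8 enqueue(1) — queue <98,78,1>
step 9: e9 dequeue() → 98 — queue <78,1>
step 10: e10 enqueue(55) — queue <78,1,55>

linearizable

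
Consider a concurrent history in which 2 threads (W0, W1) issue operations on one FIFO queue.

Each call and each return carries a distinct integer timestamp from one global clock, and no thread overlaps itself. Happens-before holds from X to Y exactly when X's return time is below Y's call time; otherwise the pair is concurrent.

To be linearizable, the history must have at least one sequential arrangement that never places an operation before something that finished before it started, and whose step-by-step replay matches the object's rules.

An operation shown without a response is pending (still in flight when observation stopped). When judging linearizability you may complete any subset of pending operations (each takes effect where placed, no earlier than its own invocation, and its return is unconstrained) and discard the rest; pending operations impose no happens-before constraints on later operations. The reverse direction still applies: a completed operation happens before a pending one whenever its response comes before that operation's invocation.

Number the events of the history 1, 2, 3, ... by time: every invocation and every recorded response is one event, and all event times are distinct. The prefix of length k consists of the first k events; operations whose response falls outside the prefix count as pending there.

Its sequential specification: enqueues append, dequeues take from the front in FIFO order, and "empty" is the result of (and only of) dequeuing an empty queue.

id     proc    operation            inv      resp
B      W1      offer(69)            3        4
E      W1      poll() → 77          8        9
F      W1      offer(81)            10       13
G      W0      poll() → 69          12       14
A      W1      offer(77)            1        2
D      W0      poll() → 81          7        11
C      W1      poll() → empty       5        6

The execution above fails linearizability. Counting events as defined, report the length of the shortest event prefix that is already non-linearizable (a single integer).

one valid order for events 1..5 is A, B:
1. A offer(77), leaving queue <77>
2. B offer(69), leaving queue <77,69>
at event 6 (C's time-6 response) nothing linearizes any more
for example A, B, C fails at step 3: C poll() → empty is not legal there

6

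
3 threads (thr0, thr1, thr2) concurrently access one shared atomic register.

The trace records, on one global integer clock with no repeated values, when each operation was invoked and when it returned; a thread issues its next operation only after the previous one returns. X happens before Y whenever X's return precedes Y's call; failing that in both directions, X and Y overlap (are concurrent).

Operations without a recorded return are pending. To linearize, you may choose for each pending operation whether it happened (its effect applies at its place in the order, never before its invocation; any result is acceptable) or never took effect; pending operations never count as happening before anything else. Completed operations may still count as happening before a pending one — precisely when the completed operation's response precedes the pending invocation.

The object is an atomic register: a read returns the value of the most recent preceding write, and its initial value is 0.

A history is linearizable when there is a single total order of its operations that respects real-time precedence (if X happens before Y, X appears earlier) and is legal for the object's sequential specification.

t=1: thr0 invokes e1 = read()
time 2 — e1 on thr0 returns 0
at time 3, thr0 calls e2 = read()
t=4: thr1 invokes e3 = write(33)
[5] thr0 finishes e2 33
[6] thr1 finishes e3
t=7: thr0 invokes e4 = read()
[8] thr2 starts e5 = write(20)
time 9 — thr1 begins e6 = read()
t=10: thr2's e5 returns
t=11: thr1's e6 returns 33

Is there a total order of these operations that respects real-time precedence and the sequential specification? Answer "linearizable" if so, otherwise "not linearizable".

linearizable

a witness: e1, e3, e2, e4, e6, e5
step 1: e1 read() → 0 — value 0
step 2: e3 write(33) — value 33
step 3: e2 read() → 33 — value 33
step 4: e4 read() (pending, included) — value 33
step 5: e6 read() → 33 — value 33
step 6: e5 write(20) — value 20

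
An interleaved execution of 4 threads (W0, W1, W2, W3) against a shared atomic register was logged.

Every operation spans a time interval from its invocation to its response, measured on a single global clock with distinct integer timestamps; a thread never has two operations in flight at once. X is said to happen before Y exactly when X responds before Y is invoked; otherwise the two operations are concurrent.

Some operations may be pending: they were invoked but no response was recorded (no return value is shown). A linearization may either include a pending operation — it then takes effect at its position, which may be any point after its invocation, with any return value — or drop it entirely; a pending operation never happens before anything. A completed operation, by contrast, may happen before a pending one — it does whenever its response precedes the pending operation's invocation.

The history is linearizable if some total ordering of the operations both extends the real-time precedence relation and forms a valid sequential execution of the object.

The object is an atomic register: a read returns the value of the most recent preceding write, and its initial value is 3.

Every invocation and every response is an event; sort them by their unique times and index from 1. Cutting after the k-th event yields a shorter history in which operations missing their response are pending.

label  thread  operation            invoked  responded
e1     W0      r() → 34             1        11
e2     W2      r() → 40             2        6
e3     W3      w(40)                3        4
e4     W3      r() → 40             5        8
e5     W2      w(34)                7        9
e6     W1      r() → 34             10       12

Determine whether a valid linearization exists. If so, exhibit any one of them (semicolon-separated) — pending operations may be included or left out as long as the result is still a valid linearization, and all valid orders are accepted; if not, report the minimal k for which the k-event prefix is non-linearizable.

1. e3 w(40), leaving value 40
2. e2 r() → 40, leaving value 40
3. e4 r() → 40, leaving value 40
4. e5 w(34), leaving value 34
5. e1 r() → 34, leaving value 34
6. e6 r() → 34, leaving value 34

linearizable — witness: e3; e2; e4; e5; e1; e6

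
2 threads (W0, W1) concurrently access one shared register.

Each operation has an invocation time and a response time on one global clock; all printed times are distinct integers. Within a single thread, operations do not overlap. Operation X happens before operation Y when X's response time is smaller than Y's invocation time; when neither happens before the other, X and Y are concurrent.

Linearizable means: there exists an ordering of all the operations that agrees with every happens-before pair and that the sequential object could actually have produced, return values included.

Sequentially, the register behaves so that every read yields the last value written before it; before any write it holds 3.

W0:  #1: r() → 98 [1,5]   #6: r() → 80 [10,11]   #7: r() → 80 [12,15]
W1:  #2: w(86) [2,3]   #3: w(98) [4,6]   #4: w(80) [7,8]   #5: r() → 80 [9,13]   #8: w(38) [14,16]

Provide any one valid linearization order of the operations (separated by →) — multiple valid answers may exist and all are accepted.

#2 → #3 → #1 → #4 → #5 → #6 → #7 → #8

step 1: #2 w(86) — value 86
step 2: #3 w(98) — value 98
step 3: #1 r() → 98 — value 98
step 4: #4 w(80) — value 80
step 5: #5 r() → 80 — value 80
step 6: #6 r() → 80 — value 80
step 7: #7 r() → 80 — value 80
step 8: #8 w(38) — value 38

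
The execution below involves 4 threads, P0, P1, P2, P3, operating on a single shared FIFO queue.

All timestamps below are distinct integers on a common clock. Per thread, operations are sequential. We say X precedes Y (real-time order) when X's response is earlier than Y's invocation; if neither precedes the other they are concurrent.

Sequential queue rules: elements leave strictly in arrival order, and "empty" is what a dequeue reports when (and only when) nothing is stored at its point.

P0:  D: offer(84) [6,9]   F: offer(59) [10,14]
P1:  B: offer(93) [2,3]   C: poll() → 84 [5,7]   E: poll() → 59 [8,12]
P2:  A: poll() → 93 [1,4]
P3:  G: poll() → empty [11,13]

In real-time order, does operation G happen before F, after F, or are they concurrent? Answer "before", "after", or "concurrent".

concurrent

G spans [11,13], F spans [10,14]
the intervals overlap in both directions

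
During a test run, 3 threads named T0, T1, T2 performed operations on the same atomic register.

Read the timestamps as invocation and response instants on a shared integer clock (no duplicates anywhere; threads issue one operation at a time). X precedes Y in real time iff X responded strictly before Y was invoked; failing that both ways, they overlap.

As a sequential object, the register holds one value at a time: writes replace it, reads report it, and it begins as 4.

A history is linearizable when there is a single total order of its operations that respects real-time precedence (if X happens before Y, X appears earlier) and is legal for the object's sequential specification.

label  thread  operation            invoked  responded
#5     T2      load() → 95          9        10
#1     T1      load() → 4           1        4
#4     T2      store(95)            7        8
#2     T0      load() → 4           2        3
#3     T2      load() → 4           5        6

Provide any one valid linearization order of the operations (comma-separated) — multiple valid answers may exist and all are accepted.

#1, #2, #3, #4, #5

1. #1 load() → 4, leaving value 4
2. #2 load() → 4, leaving value 4
3. #3 load() → 4, leaving value 4
4. #4 store(95), leaving value 95
5. #5 load() → 95, leaving value 95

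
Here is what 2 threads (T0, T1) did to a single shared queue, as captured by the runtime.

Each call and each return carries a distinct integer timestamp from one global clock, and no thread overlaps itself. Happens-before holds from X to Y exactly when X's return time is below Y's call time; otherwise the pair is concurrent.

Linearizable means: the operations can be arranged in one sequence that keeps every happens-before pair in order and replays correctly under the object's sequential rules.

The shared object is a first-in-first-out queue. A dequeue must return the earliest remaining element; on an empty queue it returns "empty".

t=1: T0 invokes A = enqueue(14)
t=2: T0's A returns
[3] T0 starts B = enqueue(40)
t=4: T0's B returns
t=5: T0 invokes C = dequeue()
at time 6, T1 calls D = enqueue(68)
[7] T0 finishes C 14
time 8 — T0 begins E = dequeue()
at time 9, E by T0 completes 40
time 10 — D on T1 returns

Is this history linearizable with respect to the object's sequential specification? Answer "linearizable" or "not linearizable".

linearizable

a witness: A, B, C, D, E
after step 1 (A enqueue(14)): queue <14>
after step 2 (B enqueue(40)): queue <14,40>
after step 3 (C dequeue() → 14): queue <40>
after step 4 (D enqueue(68)): queue <40,68>
after step 5 (E dequeue() → 40): queue <68>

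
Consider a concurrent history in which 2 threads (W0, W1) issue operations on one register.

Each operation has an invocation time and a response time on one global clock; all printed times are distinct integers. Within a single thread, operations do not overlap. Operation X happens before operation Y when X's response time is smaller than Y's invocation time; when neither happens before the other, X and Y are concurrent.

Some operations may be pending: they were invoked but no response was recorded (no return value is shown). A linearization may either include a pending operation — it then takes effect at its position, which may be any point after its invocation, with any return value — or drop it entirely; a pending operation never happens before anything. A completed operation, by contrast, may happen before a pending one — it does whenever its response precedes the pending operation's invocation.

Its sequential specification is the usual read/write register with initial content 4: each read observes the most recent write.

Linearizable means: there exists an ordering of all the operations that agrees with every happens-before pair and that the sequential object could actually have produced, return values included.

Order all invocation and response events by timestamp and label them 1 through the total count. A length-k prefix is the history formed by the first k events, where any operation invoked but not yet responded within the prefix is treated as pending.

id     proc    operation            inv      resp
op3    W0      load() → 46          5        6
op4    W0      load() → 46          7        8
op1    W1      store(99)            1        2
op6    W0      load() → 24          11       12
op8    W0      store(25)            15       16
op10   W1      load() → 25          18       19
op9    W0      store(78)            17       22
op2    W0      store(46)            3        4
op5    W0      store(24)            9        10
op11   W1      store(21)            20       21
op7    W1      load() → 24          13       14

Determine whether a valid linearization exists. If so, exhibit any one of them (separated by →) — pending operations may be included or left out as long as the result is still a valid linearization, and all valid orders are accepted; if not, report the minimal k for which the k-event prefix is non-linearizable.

1. op1 store(99), leaving value 99
2. op2 store(46), leaving value 46
3. op3 load() → 46, leaving value 46
4. op4 load() → 46, leaving value 46
5. op5 store(24), leaving value 24
6. op6 load() → 24, leaving value 24
7. op7 load() → 24, leaving value 24
8. op8 store(25), leaving value 25
9. op10 load() → 25, leaving value 25
10. op9 store(78), leaving value 78
11. op11 store(21), leaving value 21

linearizable — witness: op1 → op2 → op3 → op4 → op5 → op6 → op7 → op8 → op10 → op9 → op11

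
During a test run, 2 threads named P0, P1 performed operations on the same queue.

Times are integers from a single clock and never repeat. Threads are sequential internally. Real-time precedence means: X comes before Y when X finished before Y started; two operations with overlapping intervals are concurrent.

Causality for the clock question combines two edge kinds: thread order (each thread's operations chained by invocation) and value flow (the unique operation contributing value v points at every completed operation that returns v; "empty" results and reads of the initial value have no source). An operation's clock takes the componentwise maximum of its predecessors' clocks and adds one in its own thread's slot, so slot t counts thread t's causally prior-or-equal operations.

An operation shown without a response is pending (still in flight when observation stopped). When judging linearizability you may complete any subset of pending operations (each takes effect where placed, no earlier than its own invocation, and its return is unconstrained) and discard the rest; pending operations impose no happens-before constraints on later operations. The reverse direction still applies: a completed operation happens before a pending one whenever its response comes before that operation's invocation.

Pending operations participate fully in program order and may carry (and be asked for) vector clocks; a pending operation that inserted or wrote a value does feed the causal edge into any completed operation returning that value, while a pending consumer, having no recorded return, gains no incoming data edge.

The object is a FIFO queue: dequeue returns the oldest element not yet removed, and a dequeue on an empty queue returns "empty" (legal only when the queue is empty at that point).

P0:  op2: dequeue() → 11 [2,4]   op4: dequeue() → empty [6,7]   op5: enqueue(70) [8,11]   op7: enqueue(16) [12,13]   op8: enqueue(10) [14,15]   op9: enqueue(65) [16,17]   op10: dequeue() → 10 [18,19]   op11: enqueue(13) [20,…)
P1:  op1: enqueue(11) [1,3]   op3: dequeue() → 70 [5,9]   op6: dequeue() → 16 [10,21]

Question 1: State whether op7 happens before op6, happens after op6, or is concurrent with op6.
op7 spans [12,13], op6 spans [10,21]
the intervals overlap in both directions

concurrent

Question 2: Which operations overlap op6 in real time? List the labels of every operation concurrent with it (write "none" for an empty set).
op6 spans [10,21]: anything still running between times 10 and 21 counts as concurrent
op1 [1,3]: before
op2 [2,4]: before
op3 [5,9]: before
op4 [6,7]: before
op5 [8,11]: concurrent
op7 [12,13]: concurrent
op8 [14,15]: concurrent
op9 [16,17]: concurrent
op10 [18,19]: concurrent
op11 [20,…): concurrent

op10, op11, op5, op7, op8, op9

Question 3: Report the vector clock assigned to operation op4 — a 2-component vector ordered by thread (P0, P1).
invoked at 1, op1 has no predecessors; its own P1 bump gives (0, 1)
VC(op2, invoked at 2): max of VC(op1)=(0, 1), then +1 on thread P0 → (1, 1)
VC(op4, invoked at 6): max of VC(op2)=(1, 1), then +1 on thread P0 → (2, 1)
VC(op5, invoked at 8): max of VC(op4)=(2, 1), then +1 on thread P0 → (3, 1)
VC(op3, invoked at 5): max of VC(op1)=(0, 1), VC(op5)=(3, 1), then +1 on thread P1 → (3, 2)
VC(op7, invoked at 12): max of VC(op5)=(3, 1), then +1 on thread P0 → (4, 1)
VC(op8, invoked at 14): max of VC(op7)=(4, 1), then +1 on thread P0 → (5, 1)
VC(op6, invoked at 10): max of VC(op3)=(3, 2), VC(op7)=(4, 1), then +1 on thread P1 → (4, 3)
VC(op9, invoked at 16): max of VC(op8)=(5, 1), then +1 on thread P0 → (6, 1)
VC(op10, invoked at 18): max of VC(op8)=(5, 1), VC(op9)=(6, 1), then +1 on thread P0 → (7, 1)
VC(op11, invoked at 20): max of VC(op10)=(7, 1), then +1 on thread P0 → (8, 1)
target: VC(op4) = (2, 1)

(2, 1)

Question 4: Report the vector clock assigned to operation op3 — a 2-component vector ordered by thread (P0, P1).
no predecessors for op1 (invoked 1): P1 increments from zero → (0, 1)
op2, invoked 2, takes VC(op1)=(0, 1) under max, adds 1 for P0 → (1, 1)
op4, invoked 6, takes VC(op2)=(1, 1) under max, adds 1 for P0 → (2, 1)
op5, invoked 8, takes VC(op4)=(2, 1) under max, adds 1 for P0 → (3, 1)
op3, invoked 5, takes VC(op1)=(0, 1), VC(op5)=(3, 1) under max, adds 1 for P1 → (3, 2)
op7, invoked 12, takes VC(op5)=(3, 1) under max, adds 1 for P0 → (4, 1)
op8, invoked 14, takes VC(op7)=(4, 1) under max, adds 1 for P0 → (5, 1)
op6, invoked 10, takes VC(op3)=(3, 2), VC(op7)=(4, 1) under max, adds 1 for P1 → (4, 3)
op9, invoked 16, takes VC(op8)=(5, 1) under max, adds 1 for P0 → (6, 1)
op10, invoked 18, takes VC(op8)=(5, 1), VC(op9)=(6, 1) under max, adds 1 for P0 → (7, 1)
op11, invoked 20, takes VC(op10)=(7, 1) under max, adds 1 for P0 → (8, 1)
target: VC(op3) = (3, 2)

(3, 2)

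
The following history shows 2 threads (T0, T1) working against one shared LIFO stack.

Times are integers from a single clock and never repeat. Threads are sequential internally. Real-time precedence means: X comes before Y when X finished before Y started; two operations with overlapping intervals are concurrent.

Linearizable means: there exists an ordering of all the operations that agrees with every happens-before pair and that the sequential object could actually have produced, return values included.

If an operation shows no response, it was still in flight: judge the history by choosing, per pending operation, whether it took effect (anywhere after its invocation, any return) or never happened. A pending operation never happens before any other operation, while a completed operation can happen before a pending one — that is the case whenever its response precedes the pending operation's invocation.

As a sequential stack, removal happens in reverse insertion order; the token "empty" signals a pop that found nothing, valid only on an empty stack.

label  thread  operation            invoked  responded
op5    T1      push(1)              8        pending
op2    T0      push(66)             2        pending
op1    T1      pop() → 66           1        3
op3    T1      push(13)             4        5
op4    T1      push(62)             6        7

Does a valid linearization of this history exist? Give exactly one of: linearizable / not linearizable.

a witness: op2, op1, op3, op4
after step 1 (op2 push(66) (pending, included)): stack <66>
after step 2 (op1 pop() → 66): stack <>
after step 3 (op3 push(13)): stack <13>
after step 4 (op4 push(62)): stack <13,62>

linearizable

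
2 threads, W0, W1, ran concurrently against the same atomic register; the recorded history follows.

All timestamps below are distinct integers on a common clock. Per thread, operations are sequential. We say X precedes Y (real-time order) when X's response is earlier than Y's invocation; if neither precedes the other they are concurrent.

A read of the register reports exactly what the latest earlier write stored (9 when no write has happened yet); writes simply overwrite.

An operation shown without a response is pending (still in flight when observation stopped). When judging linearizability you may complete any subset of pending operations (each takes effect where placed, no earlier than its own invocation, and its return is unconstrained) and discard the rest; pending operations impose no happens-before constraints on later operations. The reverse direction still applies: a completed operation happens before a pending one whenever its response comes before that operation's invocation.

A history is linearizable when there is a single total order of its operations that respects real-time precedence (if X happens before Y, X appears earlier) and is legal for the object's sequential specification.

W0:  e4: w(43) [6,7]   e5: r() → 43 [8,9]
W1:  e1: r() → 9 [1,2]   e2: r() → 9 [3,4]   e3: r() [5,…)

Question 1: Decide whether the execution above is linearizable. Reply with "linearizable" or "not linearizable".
linearizable

a witness: e1, e2, e3, e4, e5
after step 1 (e1 r() → 9): value 9
after step 2 (e2 r() → 9): value 9
after step 3 (e3 r() (pending, included)): value 9
after step 4 (e4 w(43)): value 43
after step 5 (e5 r() → 43): value 43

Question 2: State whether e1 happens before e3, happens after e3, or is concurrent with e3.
before

e1 spans [1,2], e3 spans [5,…)
resp(e1)=2 < inv(e3)=5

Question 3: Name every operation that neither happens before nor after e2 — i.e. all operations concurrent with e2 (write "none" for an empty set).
none

e2 spans [3,4]: anything still running between times 3 and 4 counts as concurrent
e1 [1,2]: before
e3 [5,…): after
e4 [6,7]: after
e5 [8,9]: after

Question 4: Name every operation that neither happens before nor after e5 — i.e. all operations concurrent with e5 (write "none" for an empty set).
e3

concurrent with e5 ([8,9]): every op whose interval crosses 8..9
e1 [1,2]: before
e2 [3,4]: before
e3 [5,…): concurrent
e4 [6,7]: before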